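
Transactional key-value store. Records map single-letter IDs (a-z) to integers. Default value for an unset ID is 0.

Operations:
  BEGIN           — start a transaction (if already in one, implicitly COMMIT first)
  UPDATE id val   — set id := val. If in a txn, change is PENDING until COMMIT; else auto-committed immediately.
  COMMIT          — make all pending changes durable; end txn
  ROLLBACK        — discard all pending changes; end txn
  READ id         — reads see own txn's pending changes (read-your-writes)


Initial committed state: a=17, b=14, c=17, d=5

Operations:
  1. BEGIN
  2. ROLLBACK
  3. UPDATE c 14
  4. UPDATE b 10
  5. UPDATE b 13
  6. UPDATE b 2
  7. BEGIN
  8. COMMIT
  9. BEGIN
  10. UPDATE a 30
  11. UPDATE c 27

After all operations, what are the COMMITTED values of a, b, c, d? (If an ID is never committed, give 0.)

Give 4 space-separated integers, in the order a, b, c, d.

Answer: 17 2 14 5

Derivation:
Initial committed: {a=17, b=14, c=17, d=5}
Op 1: BEGIN: in_txn=True, pending={}
Op 2: ROLLBACK: discarded pending []; in_txn=False
Op 3: UPDATE c=14 (auto-commit; committed c=14)
Op 4: UPDATE b=10 (auto-commit; committed b=10)
Op 5: UPDATE b=13 (auto-commit; committed b=13)
Op 6: UPDATE b=2 (auto-commit; committed b=2)
Op 7: BEGIN: in_txn=True, pending={}
Op 8: COMMIT: merged [] into committed; committed now {a=17, b=2, c=14, d=5}
Op 9: BEGIN: in_txn=True, pending={}
Op 10: UPDATE a=30 (pending; pending now {a=30})
Op 11: UPDATE c=27 (pending; pending now {a=30, c=27})
Final committed: {a=17, b=2, c=14, d=5}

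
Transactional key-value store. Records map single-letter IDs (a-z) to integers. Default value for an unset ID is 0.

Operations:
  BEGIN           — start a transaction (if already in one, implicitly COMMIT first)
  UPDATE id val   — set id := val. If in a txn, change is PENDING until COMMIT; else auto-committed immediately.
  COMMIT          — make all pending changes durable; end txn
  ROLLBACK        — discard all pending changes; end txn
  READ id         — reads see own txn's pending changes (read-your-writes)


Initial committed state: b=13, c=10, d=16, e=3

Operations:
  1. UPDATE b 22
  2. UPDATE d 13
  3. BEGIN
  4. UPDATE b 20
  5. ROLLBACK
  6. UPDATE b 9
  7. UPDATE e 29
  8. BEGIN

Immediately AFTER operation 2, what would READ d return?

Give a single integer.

Answer: 13

Derivation:
Initial committed: {b=13, c=10, d=16, e=3}
Op 1: UPDATE b=22 (auto-commit; committed b=22)
Op 2: UPDATE d=13 (auto-commit; committed d=13)
After op 2: visible(d) = 13 (pending={}, committed={b=22, c=10, d=13, e=3})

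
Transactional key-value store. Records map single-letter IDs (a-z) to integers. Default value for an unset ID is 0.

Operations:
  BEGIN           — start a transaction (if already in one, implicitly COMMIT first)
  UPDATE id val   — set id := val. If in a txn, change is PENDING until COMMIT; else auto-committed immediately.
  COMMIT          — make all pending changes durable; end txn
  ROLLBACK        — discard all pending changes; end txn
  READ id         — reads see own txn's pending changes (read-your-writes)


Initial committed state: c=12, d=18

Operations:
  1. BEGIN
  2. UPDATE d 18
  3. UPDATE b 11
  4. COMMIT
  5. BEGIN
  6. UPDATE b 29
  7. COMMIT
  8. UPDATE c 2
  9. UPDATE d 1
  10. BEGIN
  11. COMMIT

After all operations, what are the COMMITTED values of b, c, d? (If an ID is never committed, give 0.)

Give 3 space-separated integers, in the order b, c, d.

Answer: 29 2 1

Derivation:
Initial committed: {c=12, d=18}
Op 1: BEGIN: in_txn=True, pending={}
Op 2: UPDATE d=18 (pending; pending now {d=18})
Op 3: UPDATE b=11 (pending; pending now {b=11, d=18})
Op 4: COMMIT: merged ['b', 'd'] into committed; committed now {b=11, c=12, d=18}
Op 5: BEGIN: in_txn=True, pending={}
Op 6: UPDATE b=29 (pending; pending now {b=29})
Op 7: COMMIT: merged ['b'] into committed; committed now {b=29, c=12, d=18}
Op 8: UPDATE c=2 (auto-commit; committed c=2)
Op 9: UPDATE d=1 (auto-commit; committed d=1)
Op 10: BEGIN: in_txn=True, pending={}
Op 11: COMMIT: merged [] into committed; committed now {b=29, c=2, d=1}
Final committed: {b=29, c=2, d=1}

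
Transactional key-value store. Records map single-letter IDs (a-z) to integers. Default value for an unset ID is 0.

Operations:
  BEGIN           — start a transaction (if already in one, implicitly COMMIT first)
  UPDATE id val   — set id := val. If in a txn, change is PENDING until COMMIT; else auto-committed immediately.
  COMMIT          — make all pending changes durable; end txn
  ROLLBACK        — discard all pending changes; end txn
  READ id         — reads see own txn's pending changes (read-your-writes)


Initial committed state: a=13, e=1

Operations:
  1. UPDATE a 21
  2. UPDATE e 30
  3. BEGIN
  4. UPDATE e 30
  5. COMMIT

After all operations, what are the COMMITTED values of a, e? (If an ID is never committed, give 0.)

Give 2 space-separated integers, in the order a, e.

Answer: 21 30

Derivation:
Initial committed: {a=13, e=1}
Op 1: UPDATE a=21 (auto-commit; committed a=21)
Op 2: UPDATE e=30 (auto-commit; committed e=30)
Op 3: BEGIN: in_txn=True, pending={}
Op 4: UPDATE e=30 (pending; pending now {e=30})
Op 5: COMMIT: merged ['e'] into committed; committed now {a=21, e=30}
Final committed: {a=21, e=30}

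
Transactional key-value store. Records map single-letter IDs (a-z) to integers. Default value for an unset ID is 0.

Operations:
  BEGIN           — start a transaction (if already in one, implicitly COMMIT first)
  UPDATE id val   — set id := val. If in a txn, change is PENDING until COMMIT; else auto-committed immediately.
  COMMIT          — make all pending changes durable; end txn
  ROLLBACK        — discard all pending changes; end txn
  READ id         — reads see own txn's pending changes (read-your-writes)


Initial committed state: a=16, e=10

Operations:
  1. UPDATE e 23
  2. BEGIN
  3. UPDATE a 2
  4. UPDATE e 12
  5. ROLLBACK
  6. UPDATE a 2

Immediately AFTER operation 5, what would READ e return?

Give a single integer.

Initial committed: {a=16, e=10}
Op 1: UPDATE e=23 (auto-commit; committed e=23)
Op 2: BEGIN: in_txn=True, pending={}
Op 3: UPDATE a=2 (pending; pending now {a=2})
Op 4: UPDATE e=12 (pending; pending now {a=2, e=12})
Op 5: ROLLBACK: discarded pending ['a', 'e']; in_txn=False
After op 5: visible(e) = 23 (pending={}, committed={a=16, e=23})

Answer: 23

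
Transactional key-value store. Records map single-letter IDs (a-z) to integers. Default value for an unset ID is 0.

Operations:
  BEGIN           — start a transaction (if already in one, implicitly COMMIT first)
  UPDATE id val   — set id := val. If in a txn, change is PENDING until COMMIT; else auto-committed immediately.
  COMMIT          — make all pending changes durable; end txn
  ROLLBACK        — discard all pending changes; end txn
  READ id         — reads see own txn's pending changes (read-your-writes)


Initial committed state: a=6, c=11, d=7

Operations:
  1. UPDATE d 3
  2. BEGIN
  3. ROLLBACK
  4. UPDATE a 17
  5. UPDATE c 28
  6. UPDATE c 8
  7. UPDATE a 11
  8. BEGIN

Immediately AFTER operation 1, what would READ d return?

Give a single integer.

Initial committed: {a=6, c=11, d=7}
Op 1: UPDATE d=3 (auto-commit; committed d=3)
After op 1: visible(d) = 3 (pending={}, committed={a=6, c=11, d=3})

Answer: 3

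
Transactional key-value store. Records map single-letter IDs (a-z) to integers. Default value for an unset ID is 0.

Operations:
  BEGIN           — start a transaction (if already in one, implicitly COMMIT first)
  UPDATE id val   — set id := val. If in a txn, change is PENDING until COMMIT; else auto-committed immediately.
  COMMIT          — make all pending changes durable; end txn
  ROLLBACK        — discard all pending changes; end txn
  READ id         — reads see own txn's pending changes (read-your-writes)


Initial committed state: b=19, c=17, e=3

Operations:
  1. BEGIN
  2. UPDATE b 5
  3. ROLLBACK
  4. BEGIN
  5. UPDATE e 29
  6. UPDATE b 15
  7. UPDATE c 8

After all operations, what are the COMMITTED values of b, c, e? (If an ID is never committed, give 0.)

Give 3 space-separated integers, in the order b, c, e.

Initial committed: {b=19, c=17, e=3}
Op 1: BEGIN: in_txn=True, pending={}
Op 2: UPDATE b=5 (pending; pending now {b=5})
Op 3: ROLLBACK: discarded pending ['b']; in_txn=False
Op 4: BEGIN: in_txn=True, pending={}
Op 5: UPDATE e=29 (pending; pending now {e=29})
Op 6: UPDATE b=15 (pending; pending now {b=15, e=29})
Op 7: UPDATE c=8 (pending; pending now {b=15, c=8, e=29})
Final committed: {b=19, c=17, e=3}

Answer: 19 17 3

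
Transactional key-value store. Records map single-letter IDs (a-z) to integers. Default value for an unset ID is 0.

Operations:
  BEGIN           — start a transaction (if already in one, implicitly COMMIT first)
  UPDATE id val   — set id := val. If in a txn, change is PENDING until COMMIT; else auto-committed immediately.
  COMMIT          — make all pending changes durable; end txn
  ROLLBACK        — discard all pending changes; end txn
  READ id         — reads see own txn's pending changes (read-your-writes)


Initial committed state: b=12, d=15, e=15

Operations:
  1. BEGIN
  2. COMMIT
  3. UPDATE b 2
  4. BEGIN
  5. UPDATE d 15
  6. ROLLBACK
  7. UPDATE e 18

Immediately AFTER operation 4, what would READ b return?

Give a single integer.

Answer: 2

Derivation:
Initial committed: {b=12, d=15, e=15}
Op 1: BEGIN: in_txn=True, pending={}
Op 2: COMMIT: merged [] into committed; committed now {b=12, d=15, e=15}
Op 3: UPDATE b=2 (auto-commit; committed b=2)
Op 4: BEGIN: in_txn=True, pending={}
After op 4: visible(b) = 2 (pending={}, committed={b=2, d=15, e=15})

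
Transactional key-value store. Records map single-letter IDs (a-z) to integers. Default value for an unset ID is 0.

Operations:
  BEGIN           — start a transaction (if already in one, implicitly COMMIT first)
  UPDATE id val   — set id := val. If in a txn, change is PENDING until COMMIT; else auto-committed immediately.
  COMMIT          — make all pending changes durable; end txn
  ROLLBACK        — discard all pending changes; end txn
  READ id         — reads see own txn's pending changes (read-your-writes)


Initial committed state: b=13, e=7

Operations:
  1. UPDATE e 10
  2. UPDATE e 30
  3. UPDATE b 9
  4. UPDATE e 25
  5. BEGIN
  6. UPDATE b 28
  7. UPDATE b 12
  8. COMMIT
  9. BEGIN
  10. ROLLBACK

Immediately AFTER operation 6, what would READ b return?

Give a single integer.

Initial committed: {b=13, e=7}
Op 1: UPDATE e=10 (auto-commit; committed e=10)
Op 2: UPDATE e=30 (auto-commit; committed e=30)
Op 3: UPDATE b=9 (auto-commit; committed b=9)
Op 4: UPDATE e=25 (auto-commit; committed e=25)
Op 5: BEGIN: in_txn=True, pending={}
Op 6: UPDATE b=28 (pending; pending now {b=28})
After op 6: visible(b) = 28 (pending={b=28}, committed={b=9, e=25})

Answer: 28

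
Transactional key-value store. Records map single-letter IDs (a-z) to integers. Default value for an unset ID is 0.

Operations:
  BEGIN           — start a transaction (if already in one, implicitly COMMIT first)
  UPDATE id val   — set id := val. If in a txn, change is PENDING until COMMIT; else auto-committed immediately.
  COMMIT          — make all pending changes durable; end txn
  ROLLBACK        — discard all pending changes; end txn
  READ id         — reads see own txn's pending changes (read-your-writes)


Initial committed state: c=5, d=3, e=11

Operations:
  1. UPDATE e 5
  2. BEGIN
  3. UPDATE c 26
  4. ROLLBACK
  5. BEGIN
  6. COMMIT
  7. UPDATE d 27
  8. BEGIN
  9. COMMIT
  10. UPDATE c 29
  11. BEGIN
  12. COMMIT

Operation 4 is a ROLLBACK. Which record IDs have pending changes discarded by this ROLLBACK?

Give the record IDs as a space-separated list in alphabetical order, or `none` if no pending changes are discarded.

Answer: c

Derivation:
Initial committed: {c=5, d=3, e=11}
Op 1: UPDATE e=5 (auto-commit; committed e=5)
Op 2: BEGIN: in_txn=True, pending={}
Op 3: UPDATE c=26 (pending; pending now {c=26})
Op 4: ROLLBACK: discarded pending ['c']; in_txn=False
Op 5: BEGIN: in_txn=True, pending={}
Op 6: COMMIT: merged [] into committed; committed now {c=5, d=3, e=5}
Op 7: UPDATE d=27 (auto-commit; committed d=27)
Op 8: BEGIN: in_txn=True, pending={}
Op 9: COMMIT: merged [] into committed; committed now {c=5, d=27, e=5}
Op 10: UPDATE c=29 (auto-commit; committed c=29)
Op 11: BEGIN: in_txn=True, pending={}
Op 12: COMMIT: merged [] into committed; committed now {c=29, d=27, e=5}
ROLLBACK at op 4 discards: ['c']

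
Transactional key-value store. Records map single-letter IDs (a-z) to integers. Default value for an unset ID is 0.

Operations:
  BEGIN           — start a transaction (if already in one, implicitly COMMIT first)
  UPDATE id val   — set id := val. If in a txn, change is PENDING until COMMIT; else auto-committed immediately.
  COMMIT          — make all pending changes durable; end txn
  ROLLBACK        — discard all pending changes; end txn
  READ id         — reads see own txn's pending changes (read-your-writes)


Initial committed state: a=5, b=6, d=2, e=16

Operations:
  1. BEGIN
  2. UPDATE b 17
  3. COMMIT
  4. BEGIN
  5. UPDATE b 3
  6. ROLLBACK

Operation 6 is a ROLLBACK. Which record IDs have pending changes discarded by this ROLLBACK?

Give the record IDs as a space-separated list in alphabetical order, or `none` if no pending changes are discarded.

Answer: b

Derivation:
Initial committed: {a=5, b=6, d=2, e=16}
Op 1: BEGIN: in_txn=True, pending={}
Op 2: UPDATE b=17 (pending; pending now {b=17})
Op 3: COMMIT: merged ['b'] into committed; committed now {a=5, b=17, d=2, e=16}
Op 4: BEGIN: in_txn=True, pending={}
Op 5: UPDATE b=3 (pending; pending now {b=3})
Op 6: ROLLBACK: discarded pending ['b']; in_txn=False
ROLLBACK at op 6 discards: ['b']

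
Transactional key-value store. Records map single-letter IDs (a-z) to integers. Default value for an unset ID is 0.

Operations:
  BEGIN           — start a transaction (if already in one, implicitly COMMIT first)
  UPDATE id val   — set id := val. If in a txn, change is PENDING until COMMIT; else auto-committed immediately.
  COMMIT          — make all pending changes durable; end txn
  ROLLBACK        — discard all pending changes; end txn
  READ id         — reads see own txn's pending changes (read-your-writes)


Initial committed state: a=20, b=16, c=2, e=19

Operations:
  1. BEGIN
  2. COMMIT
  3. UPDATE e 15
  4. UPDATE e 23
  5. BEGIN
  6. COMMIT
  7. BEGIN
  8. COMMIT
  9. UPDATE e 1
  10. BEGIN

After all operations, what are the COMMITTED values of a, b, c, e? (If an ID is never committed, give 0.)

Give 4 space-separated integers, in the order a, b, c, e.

Initial committed: {a=20, b=16, c=2, e=19}
Op 1: BEGIN: in_txn=True, pending={}
Op 2: COMMIT: merged [] into committed; committed now {a=20, b=16, c=2, e=19}
Op 3: UPDATE e=15 (auto-commit; committed e=15)
Op 4: UPDATE e=23 (auto-commit; committed e=23)
Op 5: BEGIN: in_txn=True, pending={}
Op 6: COMMIT: merged [] into committed; committed now {a=20, b=16, c=2, e=23}
Op 7: BEGIN: in_txn=True, pending={}
Op 8: COMMIT: merged [] into committed; committed now {a=20, b=16, c=2, e=23}
Op 9: UPDATE e=1 (auto-commit; committed e=1)
Op 10: BEGIN: in_txn=True, pending={}
Final committed: {a=20, b=16, c=2, e=1}

Answer: 20 16 2 1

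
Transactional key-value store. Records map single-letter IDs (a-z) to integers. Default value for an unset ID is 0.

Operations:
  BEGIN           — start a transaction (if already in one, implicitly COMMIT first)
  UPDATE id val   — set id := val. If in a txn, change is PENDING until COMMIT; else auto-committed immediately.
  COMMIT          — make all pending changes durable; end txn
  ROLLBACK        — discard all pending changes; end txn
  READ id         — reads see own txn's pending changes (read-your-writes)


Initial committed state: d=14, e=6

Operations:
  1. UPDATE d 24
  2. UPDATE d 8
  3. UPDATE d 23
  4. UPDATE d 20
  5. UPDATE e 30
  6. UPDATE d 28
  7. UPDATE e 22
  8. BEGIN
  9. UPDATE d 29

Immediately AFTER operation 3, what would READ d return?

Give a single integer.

Initial committed: {d=14, e=6}
Op 1: UPDATE d=24 (auto-commit; committed d=24)
Op 2: UPDATE d=8 (auto-commit; committed d=8)
Op 3: UPDATE d=23 (auto-commit; committed d=23)
After op 3: visible(d) = 23 (pending={}, committed={d=23, e=6})

Answer: 23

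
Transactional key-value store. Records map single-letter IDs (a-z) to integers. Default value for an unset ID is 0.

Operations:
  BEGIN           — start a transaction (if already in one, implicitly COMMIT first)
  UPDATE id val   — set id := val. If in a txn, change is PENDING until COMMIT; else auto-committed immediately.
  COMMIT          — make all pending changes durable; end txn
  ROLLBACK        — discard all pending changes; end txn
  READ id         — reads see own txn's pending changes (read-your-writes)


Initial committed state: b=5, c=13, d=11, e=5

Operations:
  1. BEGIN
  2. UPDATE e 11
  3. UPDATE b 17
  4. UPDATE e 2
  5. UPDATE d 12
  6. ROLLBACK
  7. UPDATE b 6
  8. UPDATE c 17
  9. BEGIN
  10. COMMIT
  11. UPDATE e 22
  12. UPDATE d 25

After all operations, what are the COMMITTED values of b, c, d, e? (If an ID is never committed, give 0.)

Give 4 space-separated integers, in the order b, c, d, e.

Initial committed: {b=5, c=13, d=11, e=5}
Op 1: BEGIN: in_txn=True, pending={}
Op 2: UPDATE e=11 (pending; pending now {e=11})
Op 3: UPDATE b=17 (pending; pending now {b=17, e=11})
Op 4: UPDATE e=2 (pending; pending now {b=17, e=2})
Op 5: UPDATE d=12 (pending; pending now {b=17, d=12, e=2})
Op 6: ROLLBACK: discarded pending ['b', 'd', 'e']; in_txn=False
Op 7: UPDATE b=6 (auto-commit; committed b=6)
Op 8: UPDATE c=17 (auto-commit; committed c=17)
Op 9: BEGIN: in_txn=True, pending={}
Op 10: COMMIT: merged [] into committed; committed now {b=6, c=17, d=11, e=5}
Op 11: UPDATE e=22 (auto-commit; committed e=22)
Op 12: UPDATE d=25 (auto-commit; committed d=25)
Final committed: {b=6, c=17, d=25, e=22}

Answer: 6 17 25 22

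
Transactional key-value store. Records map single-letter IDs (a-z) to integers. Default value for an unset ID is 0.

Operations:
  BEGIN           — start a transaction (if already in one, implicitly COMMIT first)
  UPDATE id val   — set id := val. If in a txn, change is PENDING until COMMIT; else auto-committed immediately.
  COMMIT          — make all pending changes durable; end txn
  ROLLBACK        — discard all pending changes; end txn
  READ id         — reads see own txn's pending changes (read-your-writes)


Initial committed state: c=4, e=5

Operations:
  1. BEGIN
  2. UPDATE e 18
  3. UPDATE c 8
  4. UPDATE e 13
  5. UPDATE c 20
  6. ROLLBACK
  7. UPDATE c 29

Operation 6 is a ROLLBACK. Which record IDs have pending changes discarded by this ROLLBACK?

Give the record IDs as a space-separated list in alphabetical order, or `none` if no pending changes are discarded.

Answer: c e

Derivation:
Initial committed: {c=4, e=5}
Op 1: BEGIN: in_txn=True, pending={}
Op 2: UPDATE e=18 (pending; pending now {e=18})
Op 3: UPDATE c=8 (pending; pending now {c=8, e=18})
Op 4: UPDATE e=13 (pending; pending now {c=8, e=13})
Op 5: UPDATE c=20 (pending; pending now {c=20, e=13})
Op 6: ROLLBACK: discarded pending ['c', 'e']; in_txn=False
Op 7: UPDATE c=29 (auto-commit; committed c=29)
ROLLBACK at op 6 discards: ['c', 'e']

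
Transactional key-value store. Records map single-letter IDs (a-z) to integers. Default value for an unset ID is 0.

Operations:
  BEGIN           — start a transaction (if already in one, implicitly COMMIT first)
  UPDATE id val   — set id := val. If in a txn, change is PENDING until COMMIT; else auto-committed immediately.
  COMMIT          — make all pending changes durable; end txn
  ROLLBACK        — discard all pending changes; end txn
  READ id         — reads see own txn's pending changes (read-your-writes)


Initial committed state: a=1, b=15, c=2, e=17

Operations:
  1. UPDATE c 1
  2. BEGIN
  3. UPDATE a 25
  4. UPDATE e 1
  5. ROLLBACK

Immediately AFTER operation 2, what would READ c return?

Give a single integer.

Initial committed: {a=1, b=15, c=2, e=17}
Op 1: UPDATE c=1 (auto-commit; committed c=1)
Op 2: BEGIN: in_txn=True, pending={}
After op 2: visible(c) = 1 (pending={}, committed={a=1, b=15, c=1, e=17})

Answer: 1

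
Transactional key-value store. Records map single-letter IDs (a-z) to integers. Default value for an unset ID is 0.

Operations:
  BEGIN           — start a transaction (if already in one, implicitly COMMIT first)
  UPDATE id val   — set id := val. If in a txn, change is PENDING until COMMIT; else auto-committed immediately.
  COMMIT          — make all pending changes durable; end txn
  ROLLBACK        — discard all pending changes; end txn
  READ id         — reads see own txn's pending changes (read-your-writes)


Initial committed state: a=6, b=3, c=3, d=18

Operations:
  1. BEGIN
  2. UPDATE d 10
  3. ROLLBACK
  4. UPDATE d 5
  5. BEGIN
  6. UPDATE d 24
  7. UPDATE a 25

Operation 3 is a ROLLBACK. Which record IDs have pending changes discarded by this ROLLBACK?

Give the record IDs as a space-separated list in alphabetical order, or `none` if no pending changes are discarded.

Initial committed: {a=6, b=3, c=3, d=18}
Op 1: BEGIN: in_txn=True, pending={}
Op 2: UPDATE d=10 (pending; pending now {d=10})
Op 3: ROLLBACK: discarded pending ['d']; in_txn=False
Op 4: UPDATE d=5 (auto-commit; committed d=5)
Op 5: BEGIN: in_txn=True, pending={}
Op 6: UPDATE d=24 (pending; pending now {d=24})
Op 7: UPDATE a=25 (pending; pending now {a=25, d=24})
ROLLBACK at op 3 discards: ['d']

Answer: d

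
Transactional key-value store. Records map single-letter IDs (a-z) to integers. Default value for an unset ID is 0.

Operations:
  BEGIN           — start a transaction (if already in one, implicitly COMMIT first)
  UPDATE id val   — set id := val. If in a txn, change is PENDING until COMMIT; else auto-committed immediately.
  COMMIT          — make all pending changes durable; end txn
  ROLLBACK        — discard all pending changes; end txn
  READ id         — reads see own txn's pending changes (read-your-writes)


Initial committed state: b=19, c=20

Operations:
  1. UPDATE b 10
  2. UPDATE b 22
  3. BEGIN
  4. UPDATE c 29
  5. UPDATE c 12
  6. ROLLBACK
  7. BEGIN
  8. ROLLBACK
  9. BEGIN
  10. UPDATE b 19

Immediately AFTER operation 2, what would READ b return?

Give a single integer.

Initial committed: {b=19, c=20}
Op 1: UPDATE b=10 (auto-commit; committed b=10)
Op 2: UPDATE b=22 (auto-commit; committed b=22)
After op 2: visible(b) = 22 (pending={}, committed={b=22, c=20})

Answer: 22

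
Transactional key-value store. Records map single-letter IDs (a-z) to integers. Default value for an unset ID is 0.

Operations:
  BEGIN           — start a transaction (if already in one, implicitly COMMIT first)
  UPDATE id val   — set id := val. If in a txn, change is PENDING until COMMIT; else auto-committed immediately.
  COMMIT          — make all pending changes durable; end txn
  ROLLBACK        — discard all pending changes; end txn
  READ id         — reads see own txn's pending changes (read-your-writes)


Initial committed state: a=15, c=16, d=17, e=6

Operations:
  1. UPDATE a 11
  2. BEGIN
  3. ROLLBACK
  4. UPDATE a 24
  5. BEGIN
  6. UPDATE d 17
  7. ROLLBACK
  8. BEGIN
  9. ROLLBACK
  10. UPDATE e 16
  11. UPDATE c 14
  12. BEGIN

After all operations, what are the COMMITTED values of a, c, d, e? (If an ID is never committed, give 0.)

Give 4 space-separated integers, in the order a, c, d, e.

Initial committed: {a=15, c=16, d=17, e=6}
Op 1: UPDATE a=11 (auto-commit; committed a=11)
Op 2: BEGIN: in_txn=True, pending={}
Op 3: ROLLBACK: discarded pending []; in_txn=False
Op 4: UPDATE a=24 (auto-commit; committed a=24)
Op 5: BEGIN: in_txn=True, pending={}
Op 6: UPDATE d=17 (pending; pending now {d=17})
Op 7: ROLLBACK: discarded pending ['d']; in_txn=False
Op 8: BEGIN: in_txn=True, pending={}
Op 9: ROLLBACK: discarded pending []; in_txn=False
Op 10: UPDATE e=16 (auto-commit; committed e=16)
Op 11: UPDATE c=14 (auto-commit; committed c=14)
Op 12: BEGIN: in_txn=True, pending={}
Final committed: {a=24, c=14, d=17, e=16}

Answer: 24 14 17 16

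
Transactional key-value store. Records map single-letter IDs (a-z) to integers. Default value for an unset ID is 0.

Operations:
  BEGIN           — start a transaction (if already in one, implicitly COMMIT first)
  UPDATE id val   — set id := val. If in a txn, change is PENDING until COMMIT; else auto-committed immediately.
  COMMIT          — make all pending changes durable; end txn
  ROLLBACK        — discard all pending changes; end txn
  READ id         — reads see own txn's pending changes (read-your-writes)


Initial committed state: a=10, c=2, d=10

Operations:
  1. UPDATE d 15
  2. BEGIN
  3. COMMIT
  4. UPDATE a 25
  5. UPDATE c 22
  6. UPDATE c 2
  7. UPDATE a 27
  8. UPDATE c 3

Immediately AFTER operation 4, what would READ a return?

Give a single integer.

Initial committed: {a=10, c=2, d=10}
Op 1: UPDATE d=15 (auto-commit; committed d=15)
Op 2: BEGIN: in_txn=True, pending={}
Op 3: COMMIT: merged [] into committed; committed now {a=10, c=2, d=15}
Op 4: UPDATE a=25 (auto-commit; committed a=25)
After op 4: visible(a) = 25 (pending={}, committed={a=25, c=2, d=15})

Answer: 25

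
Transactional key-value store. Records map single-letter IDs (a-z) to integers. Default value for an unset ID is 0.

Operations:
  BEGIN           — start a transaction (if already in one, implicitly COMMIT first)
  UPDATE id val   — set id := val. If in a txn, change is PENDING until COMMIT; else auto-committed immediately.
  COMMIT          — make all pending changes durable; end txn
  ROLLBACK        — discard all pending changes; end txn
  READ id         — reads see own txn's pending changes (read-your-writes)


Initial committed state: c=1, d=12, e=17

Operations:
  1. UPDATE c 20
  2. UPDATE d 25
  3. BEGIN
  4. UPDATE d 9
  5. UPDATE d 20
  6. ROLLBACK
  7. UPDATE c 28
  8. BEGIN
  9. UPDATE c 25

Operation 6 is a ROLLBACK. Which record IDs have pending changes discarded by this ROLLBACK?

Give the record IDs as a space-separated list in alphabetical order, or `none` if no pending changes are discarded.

Initial committed: {c=1, d=12, e=17}
Op 1: UPDATE c=20 (auto-commit; committed c=20)
Op 2: UPDATE d=25 (auto-commit; committed d=25)
Op 3: BEGIN: in_txn=True, pending={}
Op 4: UPDATE d=9 (pending; pending now {d=9})
Op 5: UPDATE d=20 (pending; pending now {d=20})
Op 6: ROLLBACK: discarded pending ['d']; in_txn=False
Op 7: UPDATE c=28 (auto-commit; committed c=28)
Op 8: BEGIN: in_txn=True, pending={}
Op 9: UPDATE c=25 (pending; pending now {c=25})
ROLLBACK at op 6 discards: ['d']

Answer: d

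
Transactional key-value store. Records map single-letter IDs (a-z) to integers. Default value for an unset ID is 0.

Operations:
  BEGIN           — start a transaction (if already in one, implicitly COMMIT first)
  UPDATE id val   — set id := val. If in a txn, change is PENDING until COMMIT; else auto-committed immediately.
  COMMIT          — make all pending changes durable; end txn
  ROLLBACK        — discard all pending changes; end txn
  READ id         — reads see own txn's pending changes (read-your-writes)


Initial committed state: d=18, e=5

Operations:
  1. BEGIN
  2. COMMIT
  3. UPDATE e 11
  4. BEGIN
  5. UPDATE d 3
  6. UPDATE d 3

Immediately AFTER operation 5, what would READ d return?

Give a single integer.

Initial committed: {d=18, e=5}
Op 1: BEGIN: in_txn=True, pending={}
Op 2: COMMIT: merged [] into committed; committed now {d=18, e=5}
Op 3: UPDATE e=11 (auto-commit; committed e=11)
Op 4: BEGIN: in_txn=True, pending={}
Op 5: UPDATE d=3 (pending; pending now {d=3})
After op 5: visible(d) = 3 (pending={d=3}, committed={d=18, e=11})

Answer: 3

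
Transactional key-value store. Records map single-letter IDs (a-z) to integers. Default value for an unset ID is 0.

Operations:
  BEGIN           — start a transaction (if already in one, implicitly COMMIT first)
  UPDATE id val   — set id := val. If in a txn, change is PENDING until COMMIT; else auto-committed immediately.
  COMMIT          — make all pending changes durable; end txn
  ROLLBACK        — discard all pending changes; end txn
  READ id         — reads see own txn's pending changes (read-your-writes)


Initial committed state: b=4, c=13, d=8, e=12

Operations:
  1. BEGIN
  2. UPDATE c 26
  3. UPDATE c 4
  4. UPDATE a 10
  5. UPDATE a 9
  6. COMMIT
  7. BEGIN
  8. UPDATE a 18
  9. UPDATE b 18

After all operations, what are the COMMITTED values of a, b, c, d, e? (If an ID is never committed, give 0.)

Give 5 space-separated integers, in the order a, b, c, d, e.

Answer: 9 4 4 8 12

Derivation:
Initial committed: {b=4, c=13, d=8, e=12}
Op 1: BEGIN: in_txn=True, pending={}
Op 2: UPDATE c=26 (pending; pending now {c=26})
Op 3: UPDATE c=4 (pending; pending now {c=4})
Op 4: UPDATE a=10 (pending; pending now {a=10, c=4})
Op 5: UPDATE a=9 (pending; pending now {a=9, c=4})
Op 6: COMMIT: merged ['a', 'c'] into committed; committed now {a=9, b=4, c=4, d=8, e=12}
Op 7: BEGIN: in_txn=True, pending={}
Op 8: UPDATE a=18 (pending; pending now {a=18})
Op 9: UPDATE b=18 (pending; pending now {a=18, b=18})
Final committed: {a=9, b=4, c=4, d=8, e=12}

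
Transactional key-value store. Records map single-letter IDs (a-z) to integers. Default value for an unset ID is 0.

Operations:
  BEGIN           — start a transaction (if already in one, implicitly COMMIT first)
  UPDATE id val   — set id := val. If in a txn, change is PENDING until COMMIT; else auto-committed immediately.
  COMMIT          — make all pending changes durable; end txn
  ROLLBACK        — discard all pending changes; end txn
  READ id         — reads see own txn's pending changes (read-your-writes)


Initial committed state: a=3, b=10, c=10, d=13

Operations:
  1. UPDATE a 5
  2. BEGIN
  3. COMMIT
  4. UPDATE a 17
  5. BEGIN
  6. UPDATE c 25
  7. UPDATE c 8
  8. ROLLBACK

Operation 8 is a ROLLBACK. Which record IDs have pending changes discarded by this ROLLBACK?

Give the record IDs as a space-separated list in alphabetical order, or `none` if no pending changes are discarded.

Answer: c

Derivation:
Initial committed: {a=3, b=10, c=10, d=13}
Op 1: UPDATE a=5 (auto-commit; committed a=5)
Op 2: BEGIN: in_txn=True, pending={}
Op 3: COMMIT: merged [] into committed; committed now {a=5, b=10, c=10, d=13}
Op 4: UPDATE a=17 (auto-commit; committed a=17)
Op 5: BEGIN: in_txn=True, pending={}
Op 6: UPDATE c=25 (pending; pending now {c=25})
Op 7: UPDATE c=8 (pending; pending now {c=8})
Op 8: ROLLBACK: discarded pending ['c']; in_txn=False
ROLLBACK at op 8 discards: ['c']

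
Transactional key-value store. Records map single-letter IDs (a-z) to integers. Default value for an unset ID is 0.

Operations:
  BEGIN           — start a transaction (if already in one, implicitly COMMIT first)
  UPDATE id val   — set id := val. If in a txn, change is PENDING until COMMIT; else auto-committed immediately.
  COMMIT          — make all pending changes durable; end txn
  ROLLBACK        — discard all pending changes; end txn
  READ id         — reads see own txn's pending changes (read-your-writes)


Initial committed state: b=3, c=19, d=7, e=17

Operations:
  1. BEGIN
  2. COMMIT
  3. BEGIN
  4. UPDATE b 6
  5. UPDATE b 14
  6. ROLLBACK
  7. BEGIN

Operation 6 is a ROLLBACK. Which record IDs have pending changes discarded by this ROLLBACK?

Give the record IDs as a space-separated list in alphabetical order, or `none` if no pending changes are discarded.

Initial committed: {b=3, c=19, d=7, e=17}
Op 1: BEGIN: in_txn=True, pending={}
Op 2: COMMIT: merged [] into committed; committed now {b=3, c=19, d=7, e=17}
Op 3: BEGIN: in_txn=True, pending={}
Op 4: UPDATE b=6 (pending; pending now {b=6})
Op 5: UPDATE b=14 (pending; pending now {b=14})
Op 6: ROLLBACK: discarded pending ['b']; in_txn=False
Op 7: BEGIN: in_txn=True, pending={}
ROLLBACK at op 6 discards: ['b']

Answer: b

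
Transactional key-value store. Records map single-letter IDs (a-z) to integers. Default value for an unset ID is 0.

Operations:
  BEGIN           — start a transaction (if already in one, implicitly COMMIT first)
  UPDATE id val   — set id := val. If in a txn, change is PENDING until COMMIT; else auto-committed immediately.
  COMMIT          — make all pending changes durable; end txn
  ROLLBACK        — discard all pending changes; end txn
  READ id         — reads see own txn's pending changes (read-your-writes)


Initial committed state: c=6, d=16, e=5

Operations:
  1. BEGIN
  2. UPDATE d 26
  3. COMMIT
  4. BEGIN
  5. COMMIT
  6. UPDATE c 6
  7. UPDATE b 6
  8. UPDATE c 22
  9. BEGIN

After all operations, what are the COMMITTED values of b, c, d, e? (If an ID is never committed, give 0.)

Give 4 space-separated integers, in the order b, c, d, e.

Initial committed: {c=6, d=16, e=5}
Op 1: BEGIN: in_txn=True, pending={}
Op 2: UPDATE d=26 (pending; pending now {d=26})
Op 3: COMMIT: merged ['d'] into committed; committed now {c=6, d=26, e=5}
Op 4: BEGIN: in_txn=True, pending={}
Op 5: COMMIT: merged [] into committed; committed now {c=6, d=26, e=5}
Op 6: UPDATE c=6 (auto-commit; committed c=6)
Op 7: UPDATE b=6 (auto-commit; committed b=6)
Op 8: UPDATE c=22 (auto-commit; committed c=22)
Op 9: BEGIN: in_txn=True, pending={}
Final committed: {b=6, c=22, d=26, e=5}

Answer: 6 22 26 5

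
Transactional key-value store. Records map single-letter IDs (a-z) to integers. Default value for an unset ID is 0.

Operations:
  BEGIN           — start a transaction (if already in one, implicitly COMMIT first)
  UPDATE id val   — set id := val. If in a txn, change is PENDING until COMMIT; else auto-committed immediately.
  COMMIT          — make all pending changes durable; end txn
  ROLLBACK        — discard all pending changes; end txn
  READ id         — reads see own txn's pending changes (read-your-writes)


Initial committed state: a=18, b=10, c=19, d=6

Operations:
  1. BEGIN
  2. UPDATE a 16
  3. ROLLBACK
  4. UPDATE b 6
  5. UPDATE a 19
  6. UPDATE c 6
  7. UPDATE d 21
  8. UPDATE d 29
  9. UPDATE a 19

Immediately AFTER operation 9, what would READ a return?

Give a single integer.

Answer: 19

Derivation:
Initial committed: {a=18, b=10, c=19, d=6}
Op 1: BEGIN: in_txn=True, pending={}
Op 2: UPDATE a=16 (pending; pending now {a=16})
Op 3: ROLLBACK: discarded pending ['a']; in_txn=False
Op 4: UPDATE b=6 (auto-commit; committed b=6)
Op 5: UPDATE a=19 (auto-commit; committed a=19)
Op 6: UPDATE c=6 (auto-commit; committed c=6)
Op 7: UPDATE d=21 (auto-commit; committed d=21)
Op 8: UPDATE d=29 (auto-commit; committed d=29)
Op 9: UPDATE a=19 (auto-commit; committed a=19)
After op 9: visible(a) = 19 (pending={}, committed={a=19, b=6, c=6, d=29})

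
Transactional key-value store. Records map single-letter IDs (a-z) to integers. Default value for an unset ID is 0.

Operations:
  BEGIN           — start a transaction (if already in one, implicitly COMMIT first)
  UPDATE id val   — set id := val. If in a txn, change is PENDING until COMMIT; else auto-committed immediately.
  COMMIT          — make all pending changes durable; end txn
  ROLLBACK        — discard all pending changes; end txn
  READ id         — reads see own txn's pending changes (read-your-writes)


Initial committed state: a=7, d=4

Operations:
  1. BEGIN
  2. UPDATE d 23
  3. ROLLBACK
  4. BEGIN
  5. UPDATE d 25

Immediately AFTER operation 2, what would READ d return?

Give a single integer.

Answer: 23

Derivation:
Initial committed: {a=7, d=4}
Op 1: BEGIN: in_txn=True, pending={}
Op 2: UPDATE d=23 (pending; pending now {d=23})
After op 2: visible(d) = 23 (pending={d=23}, committed={a=7, d=4})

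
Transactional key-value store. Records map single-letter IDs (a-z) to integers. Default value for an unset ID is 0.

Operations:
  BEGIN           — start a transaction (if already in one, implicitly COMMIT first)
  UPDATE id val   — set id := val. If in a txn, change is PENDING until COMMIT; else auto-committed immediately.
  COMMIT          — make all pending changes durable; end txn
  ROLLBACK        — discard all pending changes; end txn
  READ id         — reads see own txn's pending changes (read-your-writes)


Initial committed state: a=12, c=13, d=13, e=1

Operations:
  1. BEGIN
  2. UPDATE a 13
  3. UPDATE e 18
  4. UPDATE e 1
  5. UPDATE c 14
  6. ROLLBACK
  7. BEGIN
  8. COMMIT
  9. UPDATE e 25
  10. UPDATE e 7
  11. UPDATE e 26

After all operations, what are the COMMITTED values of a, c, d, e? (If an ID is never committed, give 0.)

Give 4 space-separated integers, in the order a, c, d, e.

Answer: 12 13 13 26

Derivation:
Initial committed: {a=12, c=13, d=13, e=1}
Op 1: BEGIN: in_txn=True, pending={}
Op 2: UPDATE a=13 (pending; pending now {a=13})
Op 3: UPDATE e=18 (pending; pending now {a=13, e=18})
Op 4: UPDATE e=1 (pending; pending now {a=13, e=1})
Op 5: UPDATE c=14 (pending; pending now {a=13, c=14, e=1})
Op 6: ROLLBACK: discarded pending ['a', 'c', 'e']; in_txn=False
Op 7: BEGIN: in_txn=True, pending={}
Op 8: COMMIT: merged [] into committed; committed now {a=12, c=13, d=13, e=1}
Op 9: UPDATE e=25 (auto-commit; committed e=25)
Op 10: UPDATE e=7 (auto-commit; committed e=7)
Op 11: UPDATE e=26 (auto-commit; committed e=26)
Final committed: {a=12, c=13, d=13, e=26}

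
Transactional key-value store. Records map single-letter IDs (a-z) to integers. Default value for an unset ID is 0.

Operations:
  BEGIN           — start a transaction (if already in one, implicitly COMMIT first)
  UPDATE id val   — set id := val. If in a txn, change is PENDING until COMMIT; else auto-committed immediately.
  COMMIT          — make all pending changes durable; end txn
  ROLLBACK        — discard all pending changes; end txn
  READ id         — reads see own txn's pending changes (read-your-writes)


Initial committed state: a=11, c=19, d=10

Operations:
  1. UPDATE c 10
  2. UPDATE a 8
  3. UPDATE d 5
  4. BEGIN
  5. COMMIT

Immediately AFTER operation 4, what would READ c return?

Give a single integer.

Initial committed: {a=11, c=19, d=10}
Op 1: UPDATE c=10 (auto-commit; committed c=10)
Op 2: UPDATE a=8 (auto-commit; committed a=8)
Op 3: UPDATE d=5 (auto-commit; committed d=5)
Op 4: BEGIN: in_txn=True, pending={}
After op 4: visible(c) = 10 (pending={}, committed={a=8, c=10, d=5})

Answer: 10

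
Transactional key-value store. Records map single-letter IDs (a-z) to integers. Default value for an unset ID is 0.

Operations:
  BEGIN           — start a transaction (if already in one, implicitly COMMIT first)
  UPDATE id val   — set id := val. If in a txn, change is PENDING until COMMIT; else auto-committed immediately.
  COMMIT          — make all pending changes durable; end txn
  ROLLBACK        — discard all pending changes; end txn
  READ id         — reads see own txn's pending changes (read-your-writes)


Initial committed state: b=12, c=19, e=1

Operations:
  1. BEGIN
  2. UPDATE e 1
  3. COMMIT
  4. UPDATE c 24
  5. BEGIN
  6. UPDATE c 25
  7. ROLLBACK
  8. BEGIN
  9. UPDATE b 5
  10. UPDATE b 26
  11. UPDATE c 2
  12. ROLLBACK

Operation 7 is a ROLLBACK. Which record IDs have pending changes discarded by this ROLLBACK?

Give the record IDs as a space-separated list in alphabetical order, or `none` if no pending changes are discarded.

Initial committed: {b=12, c=19, e=1}
Op 1: BEGIN: in_txn=True, pending={}
Op 2: UPDATE e=1 (pending; pending now {e=1})
Op 3: COMMIT: merged ['e'] into committed; committed now {b=12, c=19, e=1}
Op 4: UPDATE c=24 (auto-commit; committed c=24)
Op 5: BEGIN: in_txn=True, pending={}
Op 6: UPDATE c=25 (pending; pending now {c=25})
Op 7: ROLLBACK: discarded pending ['c']; in_txn=False
Op 8: BEGIN: in_txn=True, pending={}
Op 9: UPDATE b=5 (pending; pending now {b=5})
Op 10: UPDATE b=26 (pending; pending now {b=26})
Op 11: UPDATE c=2 (pending; pending now {b=26, c=2})
Op 12: ROLLBACK: discarded pending ['b', 'c']; in_txn=False
ROLLBACK at op 7 discards: ['c']

Answer: c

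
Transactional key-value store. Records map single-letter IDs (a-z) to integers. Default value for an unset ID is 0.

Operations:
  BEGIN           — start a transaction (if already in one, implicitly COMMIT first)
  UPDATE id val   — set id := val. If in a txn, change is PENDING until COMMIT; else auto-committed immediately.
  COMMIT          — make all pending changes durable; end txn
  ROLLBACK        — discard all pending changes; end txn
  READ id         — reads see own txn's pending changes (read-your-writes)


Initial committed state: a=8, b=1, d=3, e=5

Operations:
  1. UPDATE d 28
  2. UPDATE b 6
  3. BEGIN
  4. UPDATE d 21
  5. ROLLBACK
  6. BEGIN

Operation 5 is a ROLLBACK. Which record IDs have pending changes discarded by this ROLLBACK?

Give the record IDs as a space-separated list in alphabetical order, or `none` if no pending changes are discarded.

Initial committed: {a=8, b=1, d=3, e=5}
Op 1: UPDATE d=28 (auto-commit; committed d=28)
Op 2: UPDATE b=6 (auto-commit; committed b=6)
Op 3: BEGIN: in_txn=True, pending={}
Op 4: UPDATE d=21 (pending; pending now {d=21})
Op 5: ROLLBACK: discarded pending ['d']; in_txn=False
Op 6: BEGIN: in_txn=True, pending={}
ROLLBACK at op 5 discards: ['d']

Answer: d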